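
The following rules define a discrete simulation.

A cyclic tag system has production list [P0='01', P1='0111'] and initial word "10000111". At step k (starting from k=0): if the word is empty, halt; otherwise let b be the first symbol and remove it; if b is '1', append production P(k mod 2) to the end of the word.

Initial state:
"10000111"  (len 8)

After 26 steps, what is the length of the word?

gen 0: "10000111"  (len 8)
gen 1: "000011101"  (len 9)
gen 2: "00011101"  (len 8)
gen 3: "0011101"  (len 7)
gen 4: "011101"  (len 6)
gen 5: "11101"  (len 5)
gen 6: "11010111"  (len 8)
gen 7: "101011101"  (len 9)
gen 8: "010111010111"  (len 12)
gen 9: "10111010111"  (len 11)
gen 10: "01110101110111"  (len 14)
gen 11: "1110101110111"  (len 13)
gen 12: "1101011101110111"  (len 16)
gen 13: "10101110111011101"  (len 17)
gen 14: "01011101110111010111"  (len 20)
gen 15: "1011101110111010111"  (len 19)
gen 16: "0111011101110101110111"  (len 22)
gen 17: "111011101110101110111"  (len 21)
gen 18: "110111011101011101110111"  (len 24)
gen 19: "1011101110101110111011101"  (len 25)
gen 20: "0111011101011101110111010111"  (len 28)
gen 21: "111011101011101110111010111"  (len 27)
gen 22: "110111010111011101110101110111"  (len 30)
gen 23: "1011101011101110111010111011101"  (len 31)
gen 24: "0111010111011101110101110111010111"  (len 34)
gen 25: "111010111011101110101110111010111"  (len 33)
gen 26: "110101110111011101011101110101110111"  (len 36)

36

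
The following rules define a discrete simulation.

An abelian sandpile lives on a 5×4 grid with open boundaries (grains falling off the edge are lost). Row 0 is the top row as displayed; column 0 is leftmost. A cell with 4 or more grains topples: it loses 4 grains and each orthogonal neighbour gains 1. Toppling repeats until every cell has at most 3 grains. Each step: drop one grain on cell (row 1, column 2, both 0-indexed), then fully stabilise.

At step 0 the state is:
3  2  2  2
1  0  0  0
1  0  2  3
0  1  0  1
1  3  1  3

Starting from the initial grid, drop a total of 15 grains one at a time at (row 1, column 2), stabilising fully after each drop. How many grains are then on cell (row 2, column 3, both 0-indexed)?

2

step 0: 3  2  2  2
1  0  0  0
1  0  2  3
0  1  0  1
1  3  1  3
step 1: 3  2  2  2
1  0  1  0
1  0  2  3
0  1  0  1
1  3  1  3
step 2: 3  2  2  2
1  0  2  0
1  0  2  3
0  1  0  1
1  3  1  3
step 3: 3  2  2  2
1  0  3  0
1  0  2  3
0  1  0  1
1  3  1  3
step 4: 3  2  3  2
1  1  0  1
1  0  3  3
0  1  0  1
1  3  1  3
step 5: 3  2  3  2
1  1  1  1
1  0  3  3
0  1  0  1
1  3  1  3
step 6: 3  2  3  2
1  1  2  1
1  0  3  3
0  1  0  1
1  3  1  3
step 7: 3  2  3  2
1  1  3  1
1  0  3  3
0  1  0  1
1  3  1  3
step 8: 3  3  0  3
1  2  2  3
1  1  1  0
0  1  1  2
1  3  1  3
step 9: 3  3  0  3
1  2  3  3
1  1  1  0
0  1  1  2
1  3  1  3
step 10: 3  3  2  0
1  3  1  1
1  1  2  1
0  1  1  2
1  3  1  3
step 11: 3  3  2  0
1  3  2  1
1  1  2  1
0  1  1  2
1  3  1  3
step 12: 3  3  2  0
1  3  3  1
1  1  2  1
0  1  1  2
1  3  1  3
step 13: 0  2  0  1
3  1  2  2
1  2  3  1
0  1  1  2
1  3  1  3
step 14: 0  2  0  1
3  1  3  2
1  2  3  1
0  1  1  2
1  3  1  3
step 15: 0  2  1  1
3  2  1  3
1  3  0  2
0  1  2  2
1  3  1  3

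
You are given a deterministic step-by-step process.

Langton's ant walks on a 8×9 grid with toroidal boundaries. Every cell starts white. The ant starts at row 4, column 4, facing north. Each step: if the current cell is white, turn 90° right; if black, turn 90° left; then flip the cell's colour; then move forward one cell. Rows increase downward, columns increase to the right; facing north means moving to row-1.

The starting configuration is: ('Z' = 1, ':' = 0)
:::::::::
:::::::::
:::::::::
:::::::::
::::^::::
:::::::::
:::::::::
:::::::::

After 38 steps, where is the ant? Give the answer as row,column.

k=0  :::::::::
:::::::::
:::::::::
:::::::::
::::^::::
:::::::::
:::::::::
:::::::::
k=1  :::::::::
:::::::::
:::::::::
:::::::::
::::Z>:::
:::::::::
:::::::::
:::::::::
k=2  :::::::::
:::::::::
:::::::::
:::::::::
::::ZZ:::
:::::v:::
:::::::::
:::::::::
k=3  :::::::::
:::::::::
:::::::::
:::::::::
::::ZZ:::
::::<Z:::
:::::::::
:::::::::
k=4  :::::::::
:::::::::
:::::::::
:::::::::
::::^Z:::
::::ZZ:::
:::::::::
:::::::::
k=5  :::::::::
:::::::::
:::::::::
:::::::::
:::<:Z:::
::::ZZ:::
:::::::::
:::::::::
k=6  :::::::::
:::::::::
:::::::::
:::^:::::
:::Z:Z:::
::::ZZ:::
:::::::::
:::::::::
k=7  :::::::::
:::::::::
:::::::::
:::Z>::::
:::Z:Z:::
::::ZZ:::
:::::::::
:::::::::
k=8  :::::::::
:::::::::
:::::::::
:::ZZ::::
:::ZvZ:::
::::ZZ:::
:::::::::
:::::::::
k=9  :::::::::
:::::::::
:::::::::
:::ZZ::::
:::<ZZ:::
::::ZZ:::
:::::::::
:::::::::
k=10  :::::::::
:::::::::
:::::::::
:::ZZ::::
::::ZZ:::
:::vZZ:::
:::::::::
:::::::::
k=11  :::::::::
:::::::::
:::::::::
:::ZZ::::
::::ZZ:::
::<ZZZ:::
:::::::::
:::::::::
k=12  :::::::::
:::::::::
:::::::::
:::ZZ::::
::^:ZZ:::
::ZZZZ:::
:::::::::
:::::::::
k=13  :::::::::
:::::::::
:::::::::
:::ZZ::::
::Z>ZZ:::
::ZZZZ:::
:::::::::
:::::::::
k=14  :::::::::
:::::::::
:::::::::
:::ZZ::::
::ZZZZ:::
::ZvZZ:::
:::::::::
:::::::::
k=15  :::::::::
:::::::::
:::::::::
:::ZZ::::
::ZZZZ:::
::Z:>Z:::
:::::::::
:::::::::
k=16  :::::::::
:::::::::
:::::::::
:::ZZ::::
::ZZ^Z:::
::Z::Z:::
:::::::::
:::::::::
k=17  :::::::::
:::::::::
:::::::::
:::ZZ::::
::Z<:Z:::
::Z::Z:::
:::::::::
:::::::::
k=18  :::::::::
:::::::::
:::::::::
:::ZZ::::
::Z::Z:::
::Zv:Z:::
:::::::::
:::::::::
k=19  :::::::::
:::::::::
:::::::::
:::ZZ::::
::Z::Z:::
::<Z:Z:::
:::::::::
:::::::::
k=20  :::::::::
:::::::::
:::::::::
:::ZZ::::
::Z::Z:::
:::Z:Z:::
::v::::::
:::::::::
k=21  :::::::::
:::::::::
:::::::::
:::ZZ::::
::Z::Z:::
:::Z:Z:::
:<Z::::::
:::::::::
k=22  :::::::::
:::::::::
:::::::::
:::ZZ::::
::Z::Z:::
:^:Z:Z:::
:ZZ::::::
:::::::::
k=23  :::::::::
:::::::::
:::::::::
:::ZZ::::
::Z::Z:::
:Z>Z:Z:::
:ZZ::::::
:::::::::
k=24  :::::::::
:::::::::
:::::::::
:::ZZ::::
::Z::Z:::
:ZZZ:Z:::
:Zv::::::
:::::::::
k=25  :::::::::
:::::::::
:::::::::
:::ZZ::::
::Z::Z:::
:ZZZ:Z:::
:Z:>:::::
:::::::::
k=26  :::::::::
:::::::::
:::::::::
:::ZZ::::
::Z::Z:::
:ZZZ:Z:::
:Z:Z:::::
:::v:::::
k=27  :::::::::
:::::::::
:::::::::
:::ZZ::::
::Z::Z:::
:ZZZ:Z:::
:Z:Z:::::
::<Z:::::
k=28  :::::::::
:::::::::
:::::::::
:::ZZ::::
::Z::Z:::
:ZZZ:Z:::
:Z^Z:::::
::ZZ:::::
k=29  :::::::::
:::::::::
:::::::::
:::ZZ::::
::Z::Z:::
:ZZZ:Z:::
:ZZ>:::::
::ZZ:::::
k=30  :::::::::
:::::::::
:::::::::
:::ZZ::::
::Z::Z:::
:ZZ^:Z:::
:ZZ::::::
::ZZ:::::
k=31  :::::::::
:::::::::
:::::::::
:::ZZ::::
::Z::Z:::
:Z<::Z:::
:ZZ::::::
::ZZ:::::
k=32  :::::::::
:::::::::
:::::::::
:::ZZ::::
::Z::Z:::
:Z:::Z:::
:Zv::::::
::ZZ:::::
k=33  :::::::::
:::::::::
:::::::::
:::ZZ::::
::Z::Z:::
:Z:::Z:::
:Z:>:::::
::ZZ:::::
k=34  :::::::::
:::::::::
:::::::::
:::ZZ::::
::Z::Z:::
:Z:::Z:::
:Z:Z:::::
::Zv:::::
k=35  :::::::::
:::::::::
:::::::::
:::ZZ::::
::Z::Z:::
:Z:::Z:::
:Z:Z:::::
::Z:>::::
k=36  ::::v::::
:::::::::
:::::::::
:::ZZ::::
::Z::Z:::
:Z:::Z:::
:Z:Z:::::
::Z:Z::::
k=37  :::<Z::::
:::::::::
:::::::::
:::ZZ::::
::Z::Z:::
:Z:::Z:::
:Z:Z:::::
::Z:Z::::
k=38  :::ZZ::::
:::::::::
:::::::::
:::ZZ::::
::Z::Z:::
:Z:::Z:::
:Z:Z:::::
::Z^Z::::

7,3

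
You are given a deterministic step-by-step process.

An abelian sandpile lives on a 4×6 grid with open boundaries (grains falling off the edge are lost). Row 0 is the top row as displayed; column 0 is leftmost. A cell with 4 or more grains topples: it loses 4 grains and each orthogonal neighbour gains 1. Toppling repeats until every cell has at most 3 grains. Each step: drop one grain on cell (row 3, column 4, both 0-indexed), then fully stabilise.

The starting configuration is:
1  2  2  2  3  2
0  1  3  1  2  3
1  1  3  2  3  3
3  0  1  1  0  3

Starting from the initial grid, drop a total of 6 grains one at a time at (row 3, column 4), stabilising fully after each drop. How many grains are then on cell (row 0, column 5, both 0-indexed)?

0

k=0  1  2  2  2  3  2
0  1  3  1  2  3
1  1  3  2  3  3
3  0  1  1  0  3
k=1  1  2  2  2  3  2
0  1  3  1  2  3
1  1  3  2  3  3
3  0  1  1  1  3
k=2  1  2  2  2  3  2
0  1  3  1  2  3
1  1  3  2  3  3
3  0  1  1  2  3
k=3  1  2  2  2  3  2
0  1  3  1  2  3
1  1  3  2  3  3
3  0  1  1  3  3
k=4  1  2  2  3  1  0
0  1  3  2  1  2
1  1  3  3  2  2
3  0  1  2  2  1
k=5  1  2  2  3  1  0
0  1  3  2  1  2
1  1  3  3  2  2
3  0  1  2  3  1
k=6  1  2  2  3  1  0
0  1  3  2  1  2
1  1  3  3  3  2
3  0  1  3  0  2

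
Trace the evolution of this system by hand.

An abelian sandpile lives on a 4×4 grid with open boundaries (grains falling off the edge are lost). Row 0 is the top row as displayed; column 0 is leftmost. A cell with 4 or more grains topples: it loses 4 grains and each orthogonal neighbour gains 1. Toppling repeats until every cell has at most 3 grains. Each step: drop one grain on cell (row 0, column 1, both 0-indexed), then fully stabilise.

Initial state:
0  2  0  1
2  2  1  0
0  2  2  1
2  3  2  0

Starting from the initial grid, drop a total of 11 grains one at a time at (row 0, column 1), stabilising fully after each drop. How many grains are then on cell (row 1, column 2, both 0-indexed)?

k=0  0  2  0  1
2  2  1  0
0  2  2  1
2  3  2  0
k=1  0  3  0  1
2  2  1  0
0  2  2  1
2  3  2  0
k=2  1  0  1  1
2  3  1  0
0  2  2  1
2  3  2  0
k=3  1  1  1  1
2  3  1  0
0  2  2  1
2  3  2  0
k=4  1  2  1  1
2  3  1  0
0  2  2  1
2  3  2  0
k=5  1  3  1  1
2  3  1  0
0  2  2  1
2  3  2  0
k=6  2  1  2  1
3  0  2  0
0  3  2  1
2  3  2  0
k=7  2  2  2  1
3  0  2  0
0  3  2  1
2  3  2  0
k=8  2  3  2  1
3  0  2  0
0  3  2  1
2  3  2  0
k=9  3  0  3  1
3  1  2  0
0  3  2  1
2  3  2  0
k=10  3  1  3  1
3  1  2  0
0  3  2  1
2  3  2  0
k=11  3  2  3  1
3  1  2  0
0  3  2  1
2  3  2  0

2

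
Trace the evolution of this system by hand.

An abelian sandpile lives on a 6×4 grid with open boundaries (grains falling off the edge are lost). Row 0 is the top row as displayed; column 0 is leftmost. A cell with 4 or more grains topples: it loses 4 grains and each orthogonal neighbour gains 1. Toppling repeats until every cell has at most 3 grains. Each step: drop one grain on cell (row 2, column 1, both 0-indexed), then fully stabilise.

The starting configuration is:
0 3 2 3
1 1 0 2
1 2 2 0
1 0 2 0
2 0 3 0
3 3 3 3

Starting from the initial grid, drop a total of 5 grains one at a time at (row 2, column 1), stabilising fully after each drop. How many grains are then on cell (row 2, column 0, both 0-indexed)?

t=0: 0 3 2 3
1 1 0 2
1 2 2 0
1 0 2 0
2 0 3 0
3 3 3 3
t=1: 0 3 2 3
1 1 0 2
1 3 2 0
1 0 2 0
2 0 3 0
3 3 3 3
t=2: 0 3 2 3
1 2 0 2
2 0 3 0
1 1 2 0
2 0 3 0
3 3 3 3
t=3: 0 3 2 3
1 2 0 2
2 1 3 0
1 1 2 0
2 0 3 0
3 3 3 3
t=4: 0 3 2 3
1 2 0 2
2 2 3 0
1 1 2 0
2 0 3 0
3 3 3 3
t=5: 0 3 2 3
1 2 0 2
2 3 3 0
1 1 2 0
2 0 3 0
3 3 3 3

2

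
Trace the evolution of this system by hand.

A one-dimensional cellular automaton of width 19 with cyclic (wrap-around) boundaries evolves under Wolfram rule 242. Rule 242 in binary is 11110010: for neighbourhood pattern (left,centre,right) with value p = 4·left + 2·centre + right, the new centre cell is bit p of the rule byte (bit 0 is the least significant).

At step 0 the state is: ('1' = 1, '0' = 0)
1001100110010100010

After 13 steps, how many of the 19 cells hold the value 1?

12

0) 1001100110010100010
1) 0110111011101010101
2) 1011011101110101010
3) 0101101110111010101
4) 1010110111011101010
5) 0101011011101110101
6) 1010101101110111010
7) 0101010110111011101
8) 1010101011011101110
9) 0101010101101110111
10) 1010101010110111011
11) 1101010101011011101
12) 1110101010101101110
13) 0111010101010110111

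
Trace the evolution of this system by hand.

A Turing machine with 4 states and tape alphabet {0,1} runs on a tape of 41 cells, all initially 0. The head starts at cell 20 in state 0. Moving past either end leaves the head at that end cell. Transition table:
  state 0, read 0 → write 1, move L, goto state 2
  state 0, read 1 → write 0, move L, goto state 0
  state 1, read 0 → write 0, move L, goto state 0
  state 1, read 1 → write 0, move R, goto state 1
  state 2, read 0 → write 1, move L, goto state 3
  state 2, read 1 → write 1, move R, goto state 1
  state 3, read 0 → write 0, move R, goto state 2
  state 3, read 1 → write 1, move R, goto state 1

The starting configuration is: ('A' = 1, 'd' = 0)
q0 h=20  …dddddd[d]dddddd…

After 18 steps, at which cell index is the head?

20

[0] q0 h=20  …dddddd[d]dddddd…
[1] q2 h=19  …dddddd[d]Addddd…
[2] q3 h=18  …dddddd[d]AAdddd…
[3] q2 h=19  …dddddd[A]Addddd…
[4] q1 h=20  …dddddA[A]dddddd…
[5] q1 h=21  …ddddAd[d]dddddd…
[6] q0 h=20  …dddddA[d]dddddd…
[7] q2 h=19  …dddddd[A]Addddd…
[8] q1 h=20  …dddddA[A]dddddd…
[9] q1 h=21  …ddddAd[d]dddddd…
[10] q0 h=20  …dddddA[d]dddddd…
[11] q2 h=19  …dddddd[A]Addddd…
[12] q1 h=20  …dddddA[A]dddddd…
[13] q1 h=21  …ddddAd[d]dddddd…
[14] q0 h=20  …dddddA[d]dddddd…
[15] q2 h=19  …dddddd[A]Addddd…
[16] q1 h=20  …dddddA[A]dddddd…
[17] q1 h=21  …ddddAd[d]dddddd…
[18] q0 h=20  …dddddA[d]dddddd…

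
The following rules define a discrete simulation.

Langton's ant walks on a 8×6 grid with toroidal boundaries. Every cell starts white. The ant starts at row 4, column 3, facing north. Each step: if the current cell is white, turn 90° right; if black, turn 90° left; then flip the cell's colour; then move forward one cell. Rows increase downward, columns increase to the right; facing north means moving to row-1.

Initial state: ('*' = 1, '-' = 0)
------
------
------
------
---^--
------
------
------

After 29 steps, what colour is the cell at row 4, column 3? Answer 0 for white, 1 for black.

k=0  ------
------
------
------
---^--
------
------
------
k=1  ------
------
------
------
---*>-
------
------
------
k=2  ------
------
------
------
---**-
----v-
------
------
k=3  ------
------
------
------
---**-
---<*-
------
------
k=4  ------
------
------
------
---^*-
---**-
------
------
k=5  ------
------
------
------
--<-*-
---**-
------
------
k=6  ------
------
------
--^---
--*-*-
---**-
------
------
k=7  ------
------
------
--*>--
--*-*-
---**-
------
------
k=8  ------
------
------
--**--
--*v*-
---**-
------
------
k=9  ------
------
------
--**--
--<**-
---**-
------
------
k=10  ------
------
------
--**--
---**-
--v**-
------
------
k=11  ------
------
------
--**--
---**-
-<***-
------
------
k=12  ------
------
------
--**--
-^-**-
-****-
------
------
k=13  ------
------
------
--**--
-*>**-
-****-
------
------
k=14  ------
------
------
--**--
-****-
-*v**-
------
------
k=15  ------
------
------
--**--
-****-
-*->*-
------
------
k=16  ------
------
------
--**--
-**^*-
-*--*-
------
------
k=17  ------
------
------
--**--
-*<-*-
-*--*-
------
------
k=18  ------
------
------
--**--
-*--*-
-*v-*-
------
------
k=19  ------
------
------
--**--
-*--*-
-<*-*-
------
------
k=20  ------
------
------
--**--
-*--*-
--*-*-
-v----
------
k=21  ------
------
------
--**--
-*--*-
--*-*-
<*----
------
k=22  ------
------
------
--**--
-*--*-
^-*-*-
**----
------
k=23  ------
------
------
--**--
-*--*-
*>*-*-
**----
------
k=24  ------
------
------
--**--
-*--*-
***-*-
*v----
------
k=25  ------
------
------
--**--
-*--*-
***-*-
*->---
------
k=26  ------
------
------
--**--
-*--*-
***-*-
*-*---
--v---
k=27  ------
------
------
--**--
-*--*-
***-*-
*-*---
-<*---
k=28  ------
------
------
--**--
-*--*-
***-*-
*^*---
-**---
k=29  ------
------
------
--**--
-*--*-
***-*-
**>---
-**---

0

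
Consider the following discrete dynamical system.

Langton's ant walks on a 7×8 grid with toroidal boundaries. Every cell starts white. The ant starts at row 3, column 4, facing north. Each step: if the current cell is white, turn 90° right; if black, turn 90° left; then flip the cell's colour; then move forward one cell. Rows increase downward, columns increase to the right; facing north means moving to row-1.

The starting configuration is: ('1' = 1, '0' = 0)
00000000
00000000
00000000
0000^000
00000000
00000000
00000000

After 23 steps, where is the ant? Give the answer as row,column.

4,2

0) 00000000
00000000
00000000
0000^000
00000000
00000000
00000000
1) 00000000
00000000
00000000
00001>00
00000000
00000000
00000000
2) 00000000
00000000
00000000
00001100
00000v00
00000000
00000000
3) 00000000
00000000
00000000
00001100
0000<100
00000000
00000000
4) 00000000
00000000
00000000
0000^100
00001100
00000000
00000000
5) 00000000
00000000
00000000
000<0100
00001100
00000000
00000000
6) 00000000
00000000
000^0000
00010100
00001100
00000000
00000000
7) 00000000
00000000
0001>000
00010100
00001100
00000000
00000000
8) 00000000
00000000
00011000
0001v100
00001100
00000000
00000000
9) 00000000
00000000
00011000
000<1100
00001100
00000000
00000000
10) 00000000
00000000
00011000
00001100
000v1100
00000000
00000000
11) 00000000
00000000
00011000
00001100
00<11100
00000000
00000000
12) 00000000
00000000
00011000
00^01100
00111100
00000000
00000000
13) 00000000
00000000
00011000
001>1100
00111100
00000000
00000000
14) 00000000
00000000
00011000
00111100
001v1100
00000000
00000000
15) 00000000
00000000
00011000
00111100
0010>100
00000000
00000000
16) 00000000
00000000
00011000
0011^100
00100100
00000000
00000000
17) 00000000
00000000
00011000
001<0100
00100100
00000000
00000000
18) 00000000
00000000
00011000
00100100
001v0100
00000000
00000000
19) 00000000
00000000
00011000
00100100
00<10100
00000000
00000000
20) 00000000
00000000
00011000
00100100
00010100
00v00000
00000000
21) 00000000
00000000
00011000
00100100
00010100
0<100000
00000000
22) 00000000
00000000
00011000
00100100
0^010100
01100000
00000000
23) 00000000
00000000
00011000
00100100
01>10100
01100000
00000000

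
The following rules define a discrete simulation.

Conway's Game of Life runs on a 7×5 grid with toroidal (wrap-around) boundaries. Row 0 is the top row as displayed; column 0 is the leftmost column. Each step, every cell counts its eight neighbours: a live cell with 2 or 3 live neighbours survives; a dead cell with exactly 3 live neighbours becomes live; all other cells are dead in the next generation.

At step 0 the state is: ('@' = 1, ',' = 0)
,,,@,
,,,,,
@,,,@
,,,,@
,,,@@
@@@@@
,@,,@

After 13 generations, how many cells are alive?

8

0) ,,,@,
,,,,,
@,,,@
,,,,@
,,,@@
@@@@@
,@,,@
1) ,,,,,
,,,,@
@,,,@
,,,,,
,@,,,
,@,,,
,@,,,
2) ,,,,,
@,,,@
@,,,@
@,,,,
,,,,,
@@@,,
,,,,,
3) ,,,,,
@,,,@
,@,,,
@,,,@
@,,,,
,@,,,
,@,,,
4) @,,,,
@,,,,
,@,,,
@@,,@
@@,,@
@@,,,
,,,,,
5) ,,,,,
@@,,,
,@,,@
,,@,@
,,@,,
,@,,@
@@,,,
6) ,,,,,
@@,,,
,@@@@
@@@,,
@@@,,
,@@,,
@@,,,
7) ,,,,,
@@,@@
,,,@@
,,,,,
,,,@,
,,,,,
@@@,,
8) ,,,@,
@,@@,
,,@@,
,,,@@
,,,,,
,@@,,
,@,,,
9) ,@,@@
,@,,,
,@,,,
,,@@@
,,@@,
,@@,,
,@,,,
10) ,@,,,
,@,,,
@@,@,
,@,,@
,,,,@
,@,@,
,@,@,
11) @@,,,
,@,,,
,@,,@
,@@@@
,,@@@
@,,@@
@@,,,
12) ,,@,,
,@@,,
,@,,@
,@,,,
,,,,,
,,,,,
,,@,,
13) ,,@@,
@@@@,
,@,,,
@,,,,
,,,,,
,,,,,
,,,,,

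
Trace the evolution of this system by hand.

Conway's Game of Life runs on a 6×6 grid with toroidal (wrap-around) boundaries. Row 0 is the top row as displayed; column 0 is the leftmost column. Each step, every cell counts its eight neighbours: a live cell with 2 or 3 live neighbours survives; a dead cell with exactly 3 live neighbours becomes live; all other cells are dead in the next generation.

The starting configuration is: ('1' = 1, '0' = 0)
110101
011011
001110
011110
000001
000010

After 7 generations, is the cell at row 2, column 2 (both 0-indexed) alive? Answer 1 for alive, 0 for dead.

gen 0: 110101
011011
001110
011110
000001
000010
gen 1: 010100
000000
100000
010001
001001
000010
gen 2: 000000
000000
100000
010001
100011
001110
gen 3: 000100
000000
100000
010010
111000
000110
gen 4: 000110
000000
000000
001001
111011
010110
gen 5: 001110
000000
000000
001111
000000
010000
gen 6: 001100
000100
000110
000110
001110
001100
gen 7: 000010
000000
001000
000001
000000
010000

1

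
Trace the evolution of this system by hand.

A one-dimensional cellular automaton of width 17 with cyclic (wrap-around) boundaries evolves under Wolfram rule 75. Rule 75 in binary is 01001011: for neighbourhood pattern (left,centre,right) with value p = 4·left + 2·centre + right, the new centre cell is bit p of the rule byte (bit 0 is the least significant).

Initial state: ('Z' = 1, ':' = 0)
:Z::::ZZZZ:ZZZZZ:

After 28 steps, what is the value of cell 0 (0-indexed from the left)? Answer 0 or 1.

0

step 0: :Z::::ZZZZ:ZZZZZ:
step 1: Z::ZZZZ::Z:Z:::Z:
step 2: ::ZZ::Z:Z::::ZZ::
step 3: ZZZZ:Z::::ZZZZZ:Z
step 4: :::Z:::ZZZZ:::Z:Z
step 5: :ZZ::ZZZ::Z:ZZ:::
step 6: ZZZ:ZZ:Z:Z::ZZ:ZZ
step 7: ::Z:ZZ:::::ZZZ:Z:
step 8: ZZ::ZZ:ZZZZZ:Z:::
step 9: ZZ:ZZZ:Z:::Z:::ZZ
step 10: :Z:Z:Z:::ZZ::ZZZ:
step 11: Z::::::ZZZZ:ZZ:Z:
step 12: ::ZZZZZZ::Z:ZZ:::
step 13: ZZZ::::Z:Z::ZZ:ZZ
step 14: ::Z:ZZZ::::ZZZ:Z:
step 15: ZZ::Z:Z:ZZZZ:Z:::
step 16: ZZ:Z::::Z::Z:::ZZ
step 17: :Z:::ZZZ::Z::ZZZ:
step 18: Z::ZZZ:Z:Z::ZZ:Z:
step 19: ::ZZ:Z:::::ZZZ:::
step 20: ZZZZ:::ZZZZZ:Z:ZZ
step 21: :::Z:ZZZ:::Z:::Z:
step 22: ZZZ::Z:Z:ZZ::ZZ::
step 23: Z:Z:Z::::ZZ:ZZZ:Z
step 24: Z:::::ZZZZZ:Z:Z:Z
step 25: Z:ZZZZZ:::Z:::::Z
step 26: Z:Z:::Z:ZZ::ZZZZZ
step 27: Z:::ZZ::ZZ:ZZ::::
step 28: ::ZZZZ:ZZZ:ZZ:ZZZ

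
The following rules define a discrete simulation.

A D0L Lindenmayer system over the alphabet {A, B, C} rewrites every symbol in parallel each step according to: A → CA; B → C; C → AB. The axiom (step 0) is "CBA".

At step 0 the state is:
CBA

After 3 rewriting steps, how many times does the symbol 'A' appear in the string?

gen 0: CBA
gen 1: ABCCA
gen 2: CACABABCA
gen 3: ABCAABCACCACABCA

7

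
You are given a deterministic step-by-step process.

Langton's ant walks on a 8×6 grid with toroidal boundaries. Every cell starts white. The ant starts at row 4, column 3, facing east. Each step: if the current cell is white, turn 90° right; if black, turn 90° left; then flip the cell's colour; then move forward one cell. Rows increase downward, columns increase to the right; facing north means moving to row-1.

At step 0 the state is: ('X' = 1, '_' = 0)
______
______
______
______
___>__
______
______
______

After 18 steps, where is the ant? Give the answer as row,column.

3,2

k=0  ______
______
______
______
___>__
______
______
______
k=1  ______
______
______
______
___X__
___v__
______
______
k=2  ______
______
______
______
___X__
__<X__
______
______
k=3  ______
______
______
______
__^X__
__XX__
______
______
k=4  ______
______
______
______
__X>__
__XX__
______
______
k=5  ______
______
______
___^__
__X___
__XX__
______
______
k=6  ______
______
______
___X>_
__X___
__XX__
______
______
k=7  ______
______
______
___XX_
__X_v_
__XX__
______
______
k=8  ______
______
______
___XX_
__X<X_
__XX__
______
______
k=9  ______
______
______
___^X_
__XXX_
__XX__
______
______
k=10  ______
______
______
__<_X_
__XXX_
__XX__
______
______
k=11  ______
______
__^___
__X_X_
__XXX_
__XX__
______
______
k=12  ______
______
__X>__
__X_X_
__XXX_
__XX__
______
______
k=13  ______
______
__XX__
__XvX_
__XXX_
__XX__
______
______
k=14  ______
______
__XX__
__<XX_
__XXX_
__XX__
______
______
k=15  ______
______
__XX__
___XX_
__vXX_
__XX__
______
______
k=16  ______
______
__XX__
___XX_
___>X_
__XX__
______
______
k=17  ______
______
__XX__
___^X_
____X_
__XX__
______
______
k=18  ______
______
__XX__
__<_X_
____X_
__XX__
______
______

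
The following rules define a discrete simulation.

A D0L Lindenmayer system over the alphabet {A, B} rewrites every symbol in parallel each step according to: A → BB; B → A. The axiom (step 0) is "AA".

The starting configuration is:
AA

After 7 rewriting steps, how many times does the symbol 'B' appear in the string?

0) AA
1) BBBB
2) AAAA
3) BBBBBBBB
4) AAAAAAAA
5) BBBBBBBBBBBBBBBB
6) AAAAAAAAAAAAAAAA
7) BBBBBBBBBBBBBBBBBBBBBBBBBBBBBBBB

32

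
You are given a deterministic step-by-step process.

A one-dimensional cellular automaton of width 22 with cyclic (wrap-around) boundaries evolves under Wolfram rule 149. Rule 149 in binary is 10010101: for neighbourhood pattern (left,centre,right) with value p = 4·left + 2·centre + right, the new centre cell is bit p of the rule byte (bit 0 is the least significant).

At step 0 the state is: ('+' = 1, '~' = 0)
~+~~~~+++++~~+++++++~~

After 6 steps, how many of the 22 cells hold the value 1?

14

[0] ~+~~~~+++++~~+++++++~~
[1] ~++++~~+++~+~~+++++~++
[2] ~~++~+~~+~~++~~+++~~~~
[3] +~~~~++~++~~~+~~+~++++
[4] ~+++~~~~~~++~++~+~~+++
[5] ~~+~+++++~~~~~~~++~~+~
[6] +~+~~+++~++++++~~~+~++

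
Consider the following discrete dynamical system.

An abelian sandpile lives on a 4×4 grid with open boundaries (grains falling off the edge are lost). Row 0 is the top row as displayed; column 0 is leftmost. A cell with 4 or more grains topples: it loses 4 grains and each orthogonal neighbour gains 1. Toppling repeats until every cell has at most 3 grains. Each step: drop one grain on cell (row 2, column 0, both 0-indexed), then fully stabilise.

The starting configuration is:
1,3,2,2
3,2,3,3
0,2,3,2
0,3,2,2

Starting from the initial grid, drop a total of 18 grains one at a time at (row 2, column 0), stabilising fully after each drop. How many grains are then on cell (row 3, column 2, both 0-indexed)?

3

step 0: 1,3,2,2
3,2,3,3
0,2,3,2
0,3,2,2
step 1: 1,3,2,2
3,2,3,3
1,2,3,2
0,3,2,2
step 2: 1,3,2,2
3,2,3,3
2,2,3,2
0,3,2,2
step 3: 1,3,2,2
3,2,3,3
3,2,3,2
0,3,2,2
step 4: 2,3,2,2
0,3,3,3
1,3,3,2
1,3,2,2
step 5: 2,3,2,2
0,3,3,3
2,3,3,2
1,3,2,2
step 6: 2,3,2,2
0,3,3,3
3,3,3,2
1,3,2,2
step 7: 3,1,1,0
2,2,3,2
1,3,3,1
3,1,1,0
step 8: 3,1,1,0
2,2,3,2
2,3,3,1
3,1,1,0
step 9: 3,1,1,0
2,2,3,2
3,3,3,1
3,1,1,0
step 10: 0,3,2,0
1,1,1,3
3,2,1,2
0,3,2,0
step 11: 0,3,2,0
2,1,1,3
0,3,1,2
1,3,2,0
step 12: 0,3,2,0
2,1,1,3
1,3,1,2
1,3,2,0
step 13: 0,3,2,0
2,1,1,3
2,3,1,2
1,3,2,0
step 14: 0,3,2,0
2,1,1,3
3,3,1,2
1,3,2,0
step 15: 0,3,2,0
3,2,1,3
1,1,2,2
3,0,3,0
step 16: 0,3,2,0
3,2,1,3
2,1,2,2
3,0,3,0
step 17: 0,3,2,0
3,2,1,3
3,1,2,2
3,0,3,0
step 18: 1,3,2,0
0,3,1,3
2,2,2,2
0,1,3,0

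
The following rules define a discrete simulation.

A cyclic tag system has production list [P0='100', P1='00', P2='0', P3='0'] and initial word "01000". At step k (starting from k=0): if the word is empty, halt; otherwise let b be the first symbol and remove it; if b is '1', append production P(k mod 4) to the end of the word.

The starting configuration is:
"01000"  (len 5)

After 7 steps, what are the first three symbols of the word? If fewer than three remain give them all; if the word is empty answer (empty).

(empty)

k=0  "01000"  (len 5)
k=1  "1000"  (len 4)
k=2  "00000"  (len 5)
k=3  "0000"  (len 4)
k=4  "000"  (len 3)
k=5  "00"  (len 2)
k=6  "0"  (len 1)
k=7  (halted — word empty)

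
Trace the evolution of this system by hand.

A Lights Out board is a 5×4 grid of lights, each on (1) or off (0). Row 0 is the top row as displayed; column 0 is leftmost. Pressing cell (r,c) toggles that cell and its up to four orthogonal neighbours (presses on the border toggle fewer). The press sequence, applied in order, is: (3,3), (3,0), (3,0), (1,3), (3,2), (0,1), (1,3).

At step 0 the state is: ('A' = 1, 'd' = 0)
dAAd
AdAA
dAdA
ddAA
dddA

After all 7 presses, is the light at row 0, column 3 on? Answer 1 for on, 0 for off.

t=0: dAAd
AdAA
dAdA
ddAA
dddA
t=1: dAAd
AdAA
dAdd
dddd
dddd
t=2: dAAd
AdAA
AAdd
AAdd
Addd
t=3: dAAd
AdAA
dAdd
dddd
dddd
t=4: dAAA
Addd
dAdA
dddd
dddd
t=5: dAAA
Addd
dAAA
dAAA
ddAd
t=6: AddA
AAdd
dAAA
dAAA
ddAd
t=7: Addd
AAAA
dAAd
dAAA
ddAd

0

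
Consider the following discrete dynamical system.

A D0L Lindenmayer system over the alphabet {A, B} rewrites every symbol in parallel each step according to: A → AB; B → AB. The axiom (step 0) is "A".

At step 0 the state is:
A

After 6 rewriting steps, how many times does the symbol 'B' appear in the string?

32

gen 0: A
gen 1: AB
gen 2: ABAB
gen 3: ABABABAB
gen 4: ABABABABABABABAB
gen 5: ABABABABABABABABABABABABABABABAB
gen 6: ABABABABABABABABABABABABABABABABABABABABABABABABABABABABABABABAB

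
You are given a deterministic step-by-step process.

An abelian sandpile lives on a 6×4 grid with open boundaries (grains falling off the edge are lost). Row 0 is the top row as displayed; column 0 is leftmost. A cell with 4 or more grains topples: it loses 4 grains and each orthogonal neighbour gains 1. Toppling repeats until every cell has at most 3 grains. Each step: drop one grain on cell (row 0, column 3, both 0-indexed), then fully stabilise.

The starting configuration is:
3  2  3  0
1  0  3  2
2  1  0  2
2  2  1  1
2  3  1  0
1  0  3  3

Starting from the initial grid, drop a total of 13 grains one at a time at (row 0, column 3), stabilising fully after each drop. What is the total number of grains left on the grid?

t=0: 3  2  3  0
1  0  3  2
2  1  0  2
2  2  1  1
2  3  1  0
1  0  3  3
t=1: 3  2  3  1
1  0  3  2
2  1  0  2
2  2  1  1
2  3  1  0
1  0  3  3
t=2: 3  2  3  2
1  0  3  2
2  1  0  2
2  2  1  1
2  3  1  0
1  0  3  3
t=3: 3  2  3  3
1  0  3  2
2  1  0  2
2  2  1  1
2  3  1  0
1  0  3  3
t=4: 3  3  1  2
1  1  1  0
2  1  1  3
2  2  1  1
2  3  1  0
1  0  3  3
t=5: 3  3  1  3
1  1  1  0
2  1  1  3
2  2  1  1
2  3  1  0
1  0  3  3
t=6: 3  3  2  0
1  1  1  1
2  1  1  3
2  2  1  1
2  3  1  0
1  0  3  3
t=7: 3  3  2  1
1  1  1  1
2  1  1  3
2  2  1  1
2  3  1  0
1  0  3  3
t=8: 3  3  2  2
1  1  1  1
2  1  1  3
2  2  1  1
2  3  1  0
1  0  3  3
t=9: 3  3  2  3
1  1  1  1
2  1  1  3
2  2  1  1
2  3  1  0
1  0  3  3
t=10: 3  3  3  0
1  1  1  2
2  1  1  3
2  2  1  1
2  3  1  0
1  0  3  3
t=11: 3  3  3  1
1  1  1  2
2  1  1  3
2  2  1  1
2  3  1  0
1  0  3  3
t=12: 3  3  3  2
1  1  1  2
2  1  1  3
2  2  1  1
2  3  1  0
1  0  3  3
t=13: 3  3  3  3
1  1  1  2
2  1  1  3
2  2  1  1
2  3  1  0
1  0  3  3

43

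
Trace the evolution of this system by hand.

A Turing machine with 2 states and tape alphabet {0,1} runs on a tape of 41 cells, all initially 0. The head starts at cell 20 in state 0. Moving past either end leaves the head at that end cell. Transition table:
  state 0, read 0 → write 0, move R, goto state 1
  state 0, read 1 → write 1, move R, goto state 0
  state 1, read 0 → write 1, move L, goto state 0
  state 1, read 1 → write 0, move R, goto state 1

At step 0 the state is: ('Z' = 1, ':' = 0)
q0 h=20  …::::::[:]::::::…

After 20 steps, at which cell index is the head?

26

k=0  q0 h=20  …::::::[:]::::::…
k=1  q1 h=21  …::::::[:]::::::…
k=2  q0 h=20  …::::::[:]Z:::::…
k=3  q1 h=21  …::::::[Z]::::::…
k=4  q1 h=22  …::::::[:]::::::…
k=5  q0 h=21  …::::::[:]Z:::::…
k=6  q1 h=22  …::::::[Z]::::::…
k=7  q1 h=23  …::::::[:]::::::…
k=8  q0 h=22  …::::::[:]Z:::::…
k=9  q1 h=23  …::::::[Z]::::::…
k=10  q1 h=24  …::::::[:]::::::…
k=11  q0 h=23  …::::::[:]Z:::::…
k=12  q1 h=24  …::::::[Z]::::::…
k=13  q1 h=25  …::::::[:]::::::…
k=14  q0 h=24  …::::::[:]Z:::::…
k=15  q1 h=25  …::::::[Z]::::::…
k=16  q1 h=26  …::::::[:]::::::…
k=17  q0 h=25  …::::::[:]Z:::::…
k=18  q1 h=26  …::::::[Z]::::::…
k=19  q1 h=27  …::::::[:]::::::…
k=20  q0 h=26  …::::::[:]Z:::::…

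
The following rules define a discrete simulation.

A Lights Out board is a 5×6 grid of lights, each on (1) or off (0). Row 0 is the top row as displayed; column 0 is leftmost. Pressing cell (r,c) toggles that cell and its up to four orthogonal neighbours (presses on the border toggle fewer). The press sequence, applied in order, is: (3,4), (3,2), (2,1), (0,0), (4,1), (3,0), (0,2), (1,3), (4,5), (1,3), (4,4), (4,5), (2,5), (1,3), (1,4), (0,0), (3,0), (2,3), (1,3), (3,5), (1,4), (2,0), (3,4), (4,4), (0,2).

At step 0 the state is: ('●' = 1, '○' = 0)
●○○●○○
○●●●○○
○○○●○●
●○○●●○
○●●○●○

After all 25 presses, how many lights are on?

[0] ●○○●○○
○●●●○○
○○○●○●
●○○●●○
○●●○●○
[1] ●○○●○○
○●●●○○
○○○●●●
●○○○○●
○●●○○○
[2] ●○○●○○
○●●●○○
○○●●●●
●●●●○●
○●○○○○
[3] ●○○●○○
○○●●○○
●●○●●●
●○●●○●
○●○○○○
[4] ○●○●○○
●○●●○○
●●○●●●
●○●●○●
○●○○○○
[5] ○●○●○○
●○●●○○
●●○●●●
●●●●○●
●○●○○○
[6] ○●○●○○
●○●●○○
○●○●●●
○○●●○●
○○●○○○
[7] ○○●○○○
●○○●○○
○●○●●●
○○●●○●
○○●○○○
[8] ○○●●○○
●○●○●○
○●○○●●
○○●●○●
○○●○○○
[9] ○○●●○○
●○●○●○
○●○○●●
○○●●○○
○○●○●●
[10] ○○●○○○
●○○●○○
○●○●●●
○○●●○○
○○●○●●
[11] ○○●○○○
●○○●○○
○●○●●●
○○●●●○
○○●●○○
[12] ○○●○○○
●○○●○○
○●○●●●
○○●●●●
○○●●●●
[13] ○○●○○○
●○○●○●
○●○●○○
○○●●●○
○○●●●●
[14] ○○●●○○
●○●○●●
○●○○○○
○○●●●○
○○●●●●
[15] ○○●●●○
●○●●○○
○●○○●○
○○●●●○
○○●●●●
[16] ●●●●●○
○○●●○○
○●○○●○
○○●●●○
○○●●●●
[17] ●●●●●○
○○●●○○
●●○○●○
●●●●●○
●○●●●●
[18] ●●●●●○
○○●○○○
●●●●○○
●●●○●○
●○●●●●
[19] ●●●○●○
○○○●●○
●●●○○○
●●●○●○
●○●●●●
[20] ●●●○●○
○○○●●○
●●●○○●
●●●○○●
●○●●●○
[21] ●●●○○○
○○○○○●
●●●○●●
●●●○○●
●○●●●○
[22] ●●●○○○
●○○○○●
○○●○●●
○●●○○●
●○●●●○
[23] ●●●○○○
●○○○○●
○○●○○●
○●●●●○
●○●●○○
[24] ●●●○○○
●○○○○●
○○●○○●
○●●●○○
●○●○●●
[25] ●○○●○○
●○●○○●
○○●○○●
○●●●○○
●○●○●●

14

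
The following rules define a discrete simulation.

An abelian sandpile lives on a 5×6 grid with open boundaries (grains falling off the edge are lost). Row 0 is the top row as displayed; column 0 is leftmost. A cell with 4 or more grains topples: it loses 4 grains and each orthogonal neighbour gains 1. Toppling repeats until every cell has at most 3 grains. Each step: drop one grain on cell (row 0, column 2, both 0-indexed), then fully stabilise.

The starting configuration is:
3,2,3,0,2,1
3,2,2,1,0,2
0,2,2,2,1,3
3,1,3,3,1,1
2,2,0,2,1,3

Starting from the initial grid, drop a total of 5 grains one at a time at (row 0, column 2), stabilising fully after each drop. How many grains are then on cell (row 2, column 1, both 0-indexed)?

[0] 3,2,3,0,2,1
3,2,2,1,0,2
0,2,2,2,1,3
3,1,3,3,1,1
2,2,0,2,1,3
[1] 3,3,0,1,2,1
3,2,3,1,0,2
0,2,2,2,1,3
3,1,3,3,1,1
2,2,0,2,1,3
[2] 3,3,1,1,2,1
3,2,3,1,0,2
0,2,2,2,1,3
3,1,3,3,1,1
2,2,0,2,1,3
[3] 3,3,2,1,2,1
3,2,3,1,0,2
0,2,2,2,1,3
3,1,3,3,1,1
2,2,0,2,1,3
[4] 3,3,3,1,2,1
3,2,3,1,0,2
0,2,2,2,1,3
3,1,3,3,1,1
2,2,0,2,1,3
[5] 1,2,2,2,2,1
1,1,1,2,0,2
1,3,3,2,1,3
3,1,3,3,1,1
2,2,0,2,1,3

3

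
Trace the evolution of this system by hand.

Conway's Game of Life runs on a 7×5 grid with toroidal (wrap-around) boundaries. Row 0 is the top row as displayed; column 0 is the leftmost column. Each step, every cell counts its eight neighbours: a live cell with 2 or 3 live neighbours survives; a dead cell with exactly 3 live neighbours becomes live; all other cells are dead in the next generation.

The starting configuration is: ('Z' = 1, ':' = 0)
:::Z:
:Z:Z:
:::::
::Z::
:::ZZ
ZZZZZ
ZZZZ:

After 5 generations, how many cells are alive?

[0] :::Z:
:Z:Z:
:::::
::Z::
:::ZZ
ZZZZZ
ZZZZ:
[1] Z::Z:
::Z::
::Z::
:::Z:
:::::
:::::
:::::
[2] :::::
:ZZZ:
::ZZ:
:::::
:::::
:::::
:::::
[3] ::Z::
:Z:Z:
:Z:Z:
:::::
:::::
:::::
:::::
[4] ::Z::
:Z:Z:
:::::
:::::
:::::
:::::
:::::
[5] ::Z::
::Z::
:::::
:::::
:::::
:::::
:::::

2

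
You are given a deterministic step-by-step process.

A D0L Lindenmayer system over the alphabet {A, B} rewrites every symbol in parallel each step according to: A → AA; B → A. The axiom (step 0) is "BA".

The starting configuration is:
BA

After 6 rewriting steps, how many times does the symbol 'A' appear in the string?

96

step 0: BA
step 1: AAA
step 2: AAAAAA
step 3: AAAAAAAAAAAA
step 4: AAAAAAAAAAAAAAAAAAAAAAAA
step 5: AAAAAAAAAAAAAAAAAAAAAAAAAAAAAAAAAAAAAAAAAAAAAAAA
step 6: AAAAAAAAAAAAAAAAAAAAAAAAAAAAAAAAAAAAAAAAAAAAAAAAAAAAAAAAAAAAAAAAAAAAAAAAAAAAAAAAAAAAAAAAAAAAAAAA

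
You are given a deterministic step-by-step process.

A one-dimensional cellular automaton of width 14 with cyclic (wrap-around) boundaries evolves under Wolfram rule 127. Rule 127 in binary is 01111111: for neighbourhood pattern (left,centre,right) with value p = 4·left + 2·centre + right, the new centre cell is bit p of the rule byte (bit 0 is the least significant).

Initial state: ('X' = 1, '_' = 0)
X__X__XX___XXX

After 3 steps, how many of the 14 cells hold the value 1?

12

k=0  X__X__XX___XXX
k=1  XXXXXXXXXXXX__
k=2  X__________XXX
k=3  XXXXXXXXXXXX__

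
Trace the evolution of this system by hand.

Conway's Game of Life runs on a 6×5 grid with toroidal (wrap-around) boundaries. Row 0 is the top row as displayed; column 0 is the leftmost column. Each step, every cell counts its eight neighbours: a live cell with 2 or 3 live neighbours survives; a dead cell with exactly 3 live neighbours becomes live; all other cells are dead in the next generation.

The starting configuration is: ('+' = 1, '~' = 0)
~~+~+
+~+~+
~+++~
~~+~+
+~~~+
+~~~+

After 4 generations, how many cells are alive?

6

gen 0: ~~+~+
+~+~+
~+++~
~~+~+
+~~~+
+~~~+
gen 1: ~~~~~
+~~~+
~~~~~
~~+~+
~+~~~
~+~~~
gen 2: +~~~~
~~~~~
+~~++
~~~~~
+++~~
~~~~~
gen 3: ~~~~~
+~~~~
~~~~+
~~++~
~+~~~
+~~~~
gen 4: ~~~~~
~~~~~
~~~++
~~++~
~++~~
~~~~~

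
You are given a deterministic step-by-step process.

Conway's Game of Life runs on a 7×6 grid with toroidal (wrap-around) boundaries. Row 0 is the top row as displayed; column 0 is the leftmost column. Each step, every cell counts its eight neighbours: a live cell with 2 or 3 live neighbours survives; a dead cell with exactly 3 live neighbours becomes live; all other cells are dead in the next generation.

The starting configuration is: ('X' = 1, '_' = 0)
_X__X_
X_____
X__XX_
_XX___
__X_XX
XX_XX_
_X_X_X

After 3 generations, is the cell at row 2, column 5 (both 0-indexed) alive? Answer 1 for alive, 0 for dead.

0

k=0  _X__X_
X_____
X__XX_
_XX___
__X_XX
XX_XX_
_X_X_X
k=1  _XX_XX
XX_XX_
X_XX_X
XXX___
____XX
_X____
_X_X_X
k=2  ______
______
______
__X___
__X__X
__X__X
_X_X_X
k=3  ______
______
______
______
_XXX__
_XXX_X
X_X_X_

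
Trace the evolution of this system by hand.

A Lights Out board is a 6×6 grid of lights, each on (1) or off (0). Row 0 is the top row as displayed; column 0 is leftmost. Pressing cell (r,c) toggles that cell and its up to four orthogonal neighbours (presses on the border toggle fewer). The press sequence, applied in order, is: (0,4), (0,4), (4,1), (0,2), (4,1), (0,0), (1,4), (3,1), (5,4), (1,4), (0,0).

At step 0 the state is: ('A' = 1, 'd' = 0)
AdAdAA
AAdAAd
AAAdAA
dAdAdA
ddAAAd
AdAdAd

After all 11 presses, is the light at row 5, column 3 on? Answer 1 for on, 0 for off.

1

gen 0: AdAdAA
AAdAAd
AAAdAA
dAdAdA
ddAAAd
AdAdAd
gen 1: AdAAdd
AAdAdd
AAAdAA
dAdAdA
ddAAAd
AdAdAd
gen 2: AdAdAA
AAdAAd
AAAdAA
dAdAdA
ddAAAd
AdAdAd
gen 3: AdAdAA
AAdAAd
AAAdAA
dddAdA
AAdAAd
AAAdAd
gen 4: AAdAAA
AAAAAd
AAAdAA
dddAdA
AAdAAd
AAAdAd
gen 5: AAdAAA
AAAAAd
AAAdAA
dAdAdA
ddAAAd
AdAdAd
gen 6: dddAAA
dAAAAd
AAAdAA
dAdAdA
ddAAAd
AdAdAd
gen 7: dddAdA
dAAddA
AAAddA
dAdAdA
ddAAAd
AdAdAd
gen 8: dddAdA
dAAddA
AdAddA
AdAAdA
dAAAAd
AdAdAd
gen 9: dddAdA
dAAddA
AdAddA
AdAAdA
dAAAdd
AdAAdA
gen 10: dddAAA
dAAAAd
AdAdAA
AdAAdA
dAAAdd
AdAAdA
gen 11: AAdAAA
AAAAAd
AdAdAA
AdAAdA
dAAAdd
AdAAdA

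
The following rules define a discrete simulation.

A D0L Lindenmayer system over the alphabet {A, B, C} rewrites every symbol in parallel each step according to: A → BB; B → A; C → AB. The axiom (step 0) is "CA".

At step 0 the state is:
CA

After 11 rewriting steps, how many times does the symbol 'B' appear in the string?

96

[0] CA
[1] ABBB
[2] BBAAA
[3] AABBBBBB
[4] BBBBAAAAAA
[5] AAAABBBBBBBBBBBB
[6] BBBBBBBBAAAAAAAAAAAA
[7] AAAAAAAABBBBBBBBBBBBBBBBBBBBBBBB
[8] BBBBBBBBBBBBBBBBAAAAAAAAAAAAAAAAAAAAAAAA
[9] AAAAAAAAAAAAAAAABBBBBBBBBBBBBBBBBBBBBBBBBBBBBBBBBBBBBBBBBBBBBBBB
[10] BBBBBBBBBBBBBBBBBBBBBBBBBBBBBBBBAAAAAAAAAAAAAAAAAAAAAAAAAAAAAAAAAAAAAAAAAAAAAAAA
[11] AAAAAAAAAAAAAAAAAAAAAAAAAAAAAAAABBBBBBBBBBBBBBBBBBBBBBBBBB…BBBBBBBBBBBBBBBBBBBBBBBBBBBBBBBBBBBBBBBBBBBBBBBBBBBBBBBBBB  (len 128)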